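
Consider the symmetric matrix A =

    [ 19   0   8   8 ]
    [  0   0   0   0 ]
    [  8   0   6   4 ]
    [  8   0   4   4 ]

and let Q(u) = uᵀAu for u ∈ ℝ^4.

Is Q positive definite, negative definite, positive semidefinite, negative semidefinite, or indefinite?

positive semidefinite

Congruent diagonalization of A (simultaneous row and column reduction) yields pivots 19, 0, 50/19, 12/25.
So there are 3 positive, 1 zero pivots.
Hence Q is positive semidefinite.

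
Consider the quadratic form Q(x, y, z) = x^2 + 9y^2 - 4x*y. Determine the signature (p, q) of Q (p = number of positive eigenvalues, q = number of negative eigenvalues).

Write A = [[1, -2, 0], [-2, 9, 0], [0, 0, 0]].
Row-reducing A symmetrically gives the diagonal entries 1, 5, 0.
So there are 2 positive, 1 zero pivots.

(2, 0)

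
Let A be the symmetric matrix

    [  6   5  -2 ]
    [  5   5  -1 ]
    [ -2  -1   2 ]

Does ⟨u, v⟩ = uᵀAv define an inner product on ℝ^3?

Row-reducing A symmetrically gives the diagonal entries 6, 5/6, 4/5.
Counting signs: 3 positive.
Hence Q is positive definite.
⟨·,·⟩ is an inner product exactly when A is positive definite.

yes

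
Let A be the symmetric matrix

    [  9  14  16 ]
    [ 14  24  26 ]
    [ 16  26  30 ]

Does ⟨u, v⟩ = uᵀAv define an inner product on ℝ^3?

yes

Leading principal minors: Δ_1 = 9, Δ_2 = 20, Δ_3 = 20.
All leading principal minors are positive, so by Sylvester's criterion Q is positive definite.
⟨·,·⟩ is an inner product exactly when A is positive definite.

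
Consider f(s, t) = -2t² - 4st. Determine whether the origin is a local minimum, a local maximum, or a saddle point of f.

The Hessian at the origin is H = [[0, -4], [-4, -4]].
det H = 0·-4 − (-4)² = -16 < 0, so H is indefinite.
Therefore the origin is a saddle point.

saddle point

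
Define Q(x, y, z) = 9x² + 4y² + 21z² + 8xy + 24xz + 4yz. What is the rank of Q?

Write A = [[9, 4, 12], [4, 4, 2], [12, 2, 21]].
Symmetric row and column elimination reduces A to a congruent diagonal form with pivots 9, 20/9, 0.
That gives 2 positive, 1 zero pivots.
The rank is the number of nonzero pivots: 2.

2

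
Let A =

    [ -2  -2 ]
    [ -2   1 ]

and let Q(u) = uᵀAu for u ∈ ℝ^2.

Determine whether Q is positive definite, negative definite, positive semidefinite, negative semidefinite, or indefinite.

indefinite

Congruent diagonalization of A (simultaneous row and column reduction) yields pivots -2, 3.
Counting signs: 1 positive, 1 negative.
Hence Q is indefinite.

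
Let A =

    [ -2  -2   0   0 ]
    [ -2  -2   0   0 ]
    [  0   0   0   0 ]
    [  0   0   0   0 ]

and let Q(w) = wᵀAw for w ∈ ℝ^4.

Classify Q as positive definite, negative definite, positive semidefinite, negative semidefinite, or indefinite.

Congruent diagonalization of A (simultaneous row and column reduction) yields pivots -2, 0, 0, 0.
That gives 1 negative, 3 zero pivots.
Hence Q is negative semidefinite.

negative semidefinite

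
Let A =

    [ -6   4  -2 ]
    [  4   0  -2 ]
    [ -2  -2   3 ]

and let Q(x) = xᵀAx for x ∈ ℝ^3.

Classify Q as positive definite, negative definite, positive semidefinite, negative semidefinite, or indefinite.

indefinite

Symmetric row and column elimination reduces A to a congruent diagonal form with pivots -6, 8/3, -1/2.
Counting signs: 1 positive, 2 negative.
Hence Q is indefinite.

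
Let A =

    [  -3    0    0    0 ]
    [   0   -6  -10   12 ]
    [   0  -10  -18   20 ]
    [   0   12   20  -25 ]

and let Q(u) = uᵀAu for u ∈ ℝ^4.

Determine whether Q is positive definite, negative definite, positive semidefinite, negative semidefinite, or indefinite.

negative definite

Leading principal minors: Δ_1 = -3, Δ_2 = 18, Δ_3 = -24, Δ_4 = 24.
The signs alternate starting with Δ_1 < 0, so by Sylvester's criterion Q is negative definite.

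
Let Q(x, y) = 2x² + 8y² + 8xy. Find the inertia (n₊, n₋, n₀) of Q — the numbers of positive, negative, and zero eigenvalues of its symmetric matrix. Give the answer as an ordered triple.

(1, 0, 1)

The symmetric matrix is A = [[2, 4], [4, 8]].
Applying the same elementary operations to the rows and columns of A produces a congruent diagonal matrix with entries 2, 0.
That gives 1 positive, 1 zero pivots.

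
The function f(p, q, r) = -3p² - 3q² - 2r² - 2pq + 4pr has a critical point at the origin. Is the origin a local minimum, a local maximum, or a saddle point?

local maximum

The Hessian at the origin is H = [[-6, -2, 4], [-2, -6, 0], [4, 0, -4]].
Symmetric row and column elimination reduces H to a congruent diagonal form with pivots -6, -16/3, -1.
That gives 3 negative pivots.
H is negative definite, so the origin is a strict local maximum.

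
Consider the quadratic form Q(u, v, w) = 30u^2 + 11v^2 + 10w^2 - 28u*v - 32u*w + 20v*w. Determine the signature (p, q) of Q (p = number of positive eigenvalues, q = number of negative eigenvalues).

(3, 0)

Write A = [[30, -14, -16], [-14, 11, 10], [-16, 10, 10]].
Symmetric row and column elimination reduces A to a congruent diagonal form with pivots 30, 67/15, 2/67.
That gives 3 positive pivots.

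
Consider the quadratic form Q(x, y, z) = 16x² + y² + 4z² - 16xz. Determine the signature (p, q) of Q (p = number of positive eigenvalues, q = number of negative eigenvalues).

(2, 0)

The symmetric matrix is A = [[16, 0, -8], [0, 1, 0], [-8, 0, 4]].
Applying the same elementary operations to the rows and columns of A produces a congruent diagonal matrix with entries 16, 1, 0.
So there are 2 positive, 1 zero pivots.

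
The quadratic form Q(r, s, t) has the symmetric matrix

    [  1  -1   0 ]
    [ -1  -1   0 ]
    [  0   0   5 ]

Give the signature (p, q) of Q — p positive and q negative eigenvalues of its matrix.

(2, 1)

Symmetric row and column elimination reduces A to a congruent diagonal form with pivots 1, -2, 5.
So there are 2 positive, 1 negative pivots.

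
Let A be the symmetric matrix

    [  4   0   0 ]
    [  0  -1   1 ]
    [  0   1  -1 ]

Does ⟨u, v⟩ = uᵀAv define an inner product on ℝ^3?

Symmetric row and column elimination reduces A to a congruent diagonal form with pivots 4, -1, 0.
Counting signs: 1 positive, 1 negative, 1 zero.
Hence Q is indefinite.
⟨·,·⟩ is an inner product exactly when A is positive definite.

no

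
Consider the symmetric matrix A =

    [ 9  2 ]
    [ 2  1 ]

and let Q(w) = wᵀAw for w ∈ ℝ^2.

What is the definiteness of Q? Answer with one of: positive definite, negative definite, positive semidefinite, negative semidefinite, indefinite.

Leading principal minors: Δ_1 = 9, Δ_2 = 5.
All leading principal minors are positive, so by Sylvester's criterion Q is positive definite.

positive definite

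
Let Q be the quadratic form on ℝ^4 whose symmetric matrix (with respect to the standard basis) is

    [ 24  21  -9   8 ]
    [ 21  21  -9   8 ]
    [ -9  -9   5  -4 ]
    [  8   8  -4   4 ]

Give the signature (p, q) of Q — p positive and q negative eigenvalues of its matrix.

Congruent diagonalization of A (simultaneous row and column reduction) yields pivots 24, 21/8, 8/7, 2/3.
So there are 4 positive pivots.

(4, 0)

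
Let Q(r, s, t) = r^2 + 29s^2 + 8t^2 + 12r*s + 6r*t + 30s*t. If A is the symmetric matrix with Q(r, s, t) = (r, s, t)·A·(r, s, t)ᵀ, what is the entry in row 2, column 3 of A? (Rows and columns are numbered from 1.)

15

The coefficient of s·t in Q is 30. For a symmetric A this equals A[2,3] + A[3,2] = 2·A[2,3].
So A[2,3] = 30/2 = 15.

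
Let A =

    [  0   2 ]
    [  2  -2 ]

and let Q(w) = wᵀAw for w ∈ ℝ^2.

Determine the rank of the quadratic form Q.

2

Row reduction of A gives 2 nonzero rows, so rank A = 2.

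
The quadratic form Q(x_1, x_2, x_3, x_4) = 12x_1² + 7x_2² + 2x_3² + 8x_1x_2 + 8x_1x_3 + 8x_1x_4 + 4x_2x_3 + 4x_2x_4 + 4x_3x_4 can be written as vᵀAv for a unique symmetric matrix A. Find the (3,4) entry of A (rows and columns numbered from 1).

2

The coefficient of x_3·x_4 in Q is 4. For a symmetric A this equals A[3,4] + A[4,3] = 2·A[3,4].
So A[3,4] = 4/2 = 2.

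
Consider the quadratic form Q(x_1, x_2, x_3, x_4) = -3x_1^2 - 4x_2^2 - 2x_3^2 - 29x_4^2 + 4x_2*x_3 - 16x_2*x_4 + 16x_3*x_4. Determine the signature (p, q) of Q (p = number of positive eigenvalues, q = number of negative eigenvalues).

Write A = [[-3, 0, 0, 0], [0, -4, 2, -8], [0, 2, -2, 8], [0, -8, 8, -29]].
Symmetric row and column elimination reduces A to a congruent diagonal form with pivots -3, -4, -1, 3.
That gives 1 positive, 3 negative pivots.

(1, 3)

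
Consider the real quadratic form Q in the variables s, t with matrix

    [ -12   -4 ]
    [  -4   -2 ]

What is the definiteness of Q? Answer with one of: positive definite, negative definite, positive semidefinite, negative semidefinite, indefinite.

negative definite

Leading principal minors: Δ_1 = -12, Δ_2 = 8.
The signs alternate starting with Δ_1 < 0, so by Sylvester's criterion Q is negative definite.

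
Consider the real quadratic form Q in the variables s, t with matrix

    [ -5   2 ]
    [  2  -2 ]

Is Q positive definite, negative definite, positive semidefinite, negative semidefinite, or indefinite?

For the 2×2 matrix [[-5, 2], [2, -2]]: det = -5·-2 − (2)² = 6, trace = -7.
det > 0 so both eigenvalues share the sign of the trace; trace = -7 < 0 ⇒ both negative.

negative definite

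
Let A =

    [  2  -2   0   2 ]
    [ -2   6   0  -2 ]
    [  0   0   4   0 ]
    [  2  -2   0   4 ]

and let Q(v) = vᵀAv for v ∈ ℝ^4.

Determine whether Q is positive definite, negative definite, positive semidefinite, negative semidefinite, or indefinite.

Applying the same elementary operations to the rows and columns of A produces a congruent diagonal matrix with entries 2, 4, 4, 2.
So there are 4 positive pivots.
Hence Q is positive definite.

positive definite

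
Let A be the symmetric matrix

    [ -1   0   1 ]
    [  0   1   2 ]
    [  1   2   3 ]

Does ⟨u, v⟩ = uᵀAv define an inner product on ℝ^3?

no

Congruent diagonalization of A (simultaneous row and column reduction) yields pivots -1, 1, 0.
Counting signs: 1 positive, 1 negative, 1 zero.
Hence Q is indefinite.
⟨·,·⟩ is an inner product exactly when A is positive definite.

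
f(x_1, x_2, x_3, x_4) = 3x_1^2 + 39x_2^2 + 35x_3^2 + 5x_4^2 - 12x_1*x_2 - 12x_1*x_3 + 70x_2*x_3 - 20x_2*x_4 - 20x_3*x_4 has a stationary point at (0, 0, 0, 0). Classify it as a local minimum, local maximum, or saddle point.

The Hessian at the origin is H = [[6, -12, -12, 0], [-12, 78, 70, -20], [-12, 70, 70, -20], [0, -20, -20, 10]].
An LDLᵀ factorisation of H has diagonal entries 6, 54, 184/27, 30/23.
Counting signs: 4 positive.
H is positive definite, so the origin is a strict local minimum.

local minimum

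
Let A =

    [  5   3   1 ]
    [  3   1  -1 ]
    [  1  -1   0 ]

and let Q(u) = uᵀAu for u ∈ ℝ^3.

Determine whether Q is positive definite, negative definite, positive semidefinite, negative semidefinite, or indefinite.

indefinite

Congruent diagonalization of A (simultaneous row and column reduction) yields pivots 5, -4/5, 3.
That gives 2 positive, 1 negative pivots.
Hence Q is indefinite.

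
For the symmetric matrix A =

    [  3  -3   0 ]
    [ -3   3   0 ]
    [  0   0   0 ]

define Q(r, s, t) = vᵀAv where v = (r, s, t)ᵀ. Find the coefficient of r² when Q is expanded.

The coefficient of r² is the diagonal entry A[1,1] = 3.

3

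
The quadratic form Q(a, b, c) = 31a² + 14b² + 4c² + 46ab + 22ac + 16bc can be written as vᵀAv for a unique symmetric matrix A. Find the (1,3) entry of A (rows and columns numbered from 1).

The coefficient of a·c in Q is 22. For a symmetric A this equals A[1,3] + A[3,1] = 2·A[1,3].
So A[1,3] = 22/2 = 11.

11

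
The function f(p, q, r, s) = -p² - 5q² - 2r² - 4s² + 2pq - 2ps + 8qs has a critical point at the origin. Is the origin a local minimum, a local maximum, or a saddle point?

local maximum

The Hessian at the origin is H = [[-2, 2, 0, -2], [2, -10, 0, 8], [0, 0, -4, 0], [-2, 8, 0, -8]].
Row-reducing H symmetrically gives the diagonal entries -2, -8, -4, -3/2.
Counting signs: 4 negative.
H is negative definite, so the origin is a strict local maximum.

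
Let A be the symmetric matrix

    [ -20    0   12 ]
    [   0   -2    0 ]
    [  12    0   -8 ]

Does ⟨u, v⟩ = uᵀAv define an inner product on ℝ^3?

no

Leading principal minors: Δ_1 = -20, Δ_2 = 40, Δ_3 = -32.
The signs alternate starting with Δ_1 < 0, so by Sylvester's criterion Q is negative definite.
⟨·,·⟩ is an inner product exactly when A is positive definite.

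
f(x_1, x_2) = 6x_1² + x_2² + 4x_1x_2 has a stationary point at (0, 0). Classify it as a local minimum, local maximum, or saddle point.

The Hessian at the origin is H = [[12, 4], [4, 2]].
det H = 12·2 − (4)² = 8 > 0 and H[1,1] = 12 > 0, so H is positive definite.
Therefore the origin is a local minimum.

local minimum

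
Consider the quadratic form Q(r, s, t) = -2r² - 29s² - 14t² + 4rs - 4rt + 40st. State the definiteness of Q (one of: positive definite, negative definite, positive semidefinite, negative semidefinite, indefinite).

The symmetric matrix is A = [[-2, 2, -2], [2, -29, 20], [-2, 20, -14]].
Row-reducing A symmetrically gives the diagonal entries -2, -27, 0.
That gives 2 negative, 1 zero pivots.
Hence Q is negative semidefinite.

negative semidefinite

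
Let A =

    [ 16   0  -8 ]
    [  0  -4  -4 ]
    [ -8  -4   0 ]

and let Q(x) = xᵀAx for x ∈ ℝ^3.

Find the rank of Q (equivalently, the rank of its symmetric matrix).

2

Row-reducing A symmetrically gives the diagonal entries 16, -4, 0.
So there are 1 positive, 1 negative, 1 zero pivots.
The rank is the number of nonzero pivots: 2.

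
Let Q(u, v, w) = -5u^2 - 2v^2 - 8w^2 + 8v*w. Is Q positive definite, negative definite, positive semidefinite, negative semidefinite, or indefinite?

The symmetric matrix is A = [[-5, 0, 0], [0, -2, 4], [0, 4, -8]].
Congruent diagonalization of A (simultaneous row and column reduction) yields pivots -5, -2, 0.
So there are 2 negative, 1 zero pivots.
Hence Q is negative semidefinite.

negative semidefinite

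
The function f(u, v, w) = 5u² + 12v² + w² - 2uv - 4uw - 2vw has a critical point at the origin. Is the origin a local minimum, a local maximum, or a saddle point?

The Hessian at the origin is H = [[10, -2, -4], [-2, 24, -2], [-4, -2, 2]].
Symmetric row and column elimination reduces H to a congruent diagonal form with pivots 10, 118/5, 4/59.
So there are 3 positive pivots.
H is positive definite, so the origin is a strict local minimum.

local minimum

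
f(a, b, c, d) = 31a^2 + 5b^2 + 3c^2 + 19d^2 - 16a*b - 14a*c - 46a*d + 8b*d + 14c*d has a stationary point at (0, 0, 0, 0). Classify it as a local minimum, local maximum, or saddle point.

The Hessian at the origin is H = [[62, -16, -14, -46], [-16, 10, 0, 8], [-14, 0, 6, 14], [-46, 8, 14, 38]].
Applying the same elementary operations to the rows and columns of H produces a congruent diagonal matrix with entries 62, 182/31, 8/13, -8/7.
Counting signs: 3 positive, 1 negative.
H is indefinite, so the origin is a saddle point.

saddle point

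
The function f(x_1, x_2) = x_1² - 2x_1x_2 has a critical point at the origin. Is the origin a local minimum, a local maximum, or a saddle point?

saddle point

The Hessian at the origin is H = [[2, -2], [-2, 0]].
det H = 2·0 − (-2)² = -4 < 0, so H is indefinite.
Therefore the origin is a saddle point.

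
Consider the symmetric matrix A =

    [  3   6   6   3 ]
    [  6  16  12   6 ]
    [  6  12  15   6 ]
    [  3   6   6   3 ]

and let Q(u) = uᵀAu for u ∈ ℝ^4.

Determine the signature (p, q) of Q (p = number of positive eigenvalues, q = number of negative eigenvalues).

(3, 0)

Symmetric row and column elimination reduces A to a congruent diagonal form with pivots 3, 4, 3, 0.
Counting signs: 3 positive, 1 zero.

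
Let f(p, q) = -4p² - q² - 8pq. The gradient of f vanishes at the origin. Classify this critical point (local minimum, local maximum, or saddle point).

The Hessian at the origin is H = [[-8, -8], [-8, -2]].
det H = -8·-2 − (-8)² = -48 < 0, so H is indefinite.
Therefore the origin is a saddle point.

saddle point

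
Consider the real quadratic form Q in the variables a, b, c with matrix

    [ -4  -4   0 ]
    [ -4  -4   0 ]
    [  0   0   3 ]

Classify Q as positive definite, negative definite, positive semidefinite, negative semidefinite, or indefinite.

indefinite

Symmetric row and column elimination reduces A to a congruent diagonal form with pivots -4, 0, 3.
Counting signs: 1 positive, 1 negative, 1 zero.
Hence Q is indefinite.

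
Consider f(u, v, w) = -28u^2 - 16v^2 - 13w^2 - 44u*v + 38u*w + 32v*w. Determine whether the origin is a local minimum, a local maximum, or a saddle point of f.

saddle point

The Hessian at the origin is H = [[-56, -44, 38], [-44, -32, 32], [38, 32, -26]].
Applying the same elementary operations to the rows and columns of H produces a congruent diagonal matrix with entries -56, 18/7, -2.
That gives 1 positive, 2 negative pivots.
H is indefinite, so the origin is a saddle point.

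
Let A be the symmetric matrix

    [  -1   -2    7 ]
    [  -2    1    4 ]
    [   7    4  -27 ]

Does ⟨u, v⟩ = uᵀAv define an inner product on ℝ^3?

Row-reducing A symmetrically gives the diagonal entries -1, 5, 2.
Counting signs: 2 positive, 1 negative.
Hence Q is indefinite.
⟨·,·⟩ is an inner product exactly when A is positive definite.

no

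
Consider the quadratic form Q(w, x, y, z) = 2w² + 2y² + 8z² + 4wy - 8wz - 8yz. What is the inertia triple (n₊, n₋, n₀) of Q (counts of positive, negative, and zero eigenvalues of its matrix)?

(1, 0, 3)

Write A = [[2, 0, 2, -4], [0, 0, 0, 0], [2, 0, 2, -4], [-4, 0, -4, 8]].
Congruent diagonalization of A (simultaneous row and column reduction) yields pivots 2, 0, 0, 0.
Counting signs: 1 positive, 3 zero.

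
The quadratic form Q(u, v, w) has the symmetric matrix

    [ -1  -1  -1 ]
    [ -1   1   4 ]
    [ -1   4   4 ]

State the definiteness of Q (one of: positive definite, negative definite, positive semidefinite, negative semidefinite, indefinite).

Congruent diagonalization of A (simultaneous row and column reduction) yields pivots -1, 2, -15/2.
Counting signs: 1 positive, 2 negative.
Hence Q is indefinite.

indefinite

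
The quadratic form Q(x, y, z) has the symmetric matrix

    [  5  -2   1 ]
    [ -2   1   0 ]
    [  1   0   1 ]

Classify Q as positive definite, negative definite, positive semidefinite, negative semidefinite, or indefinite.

Applying the same elementary operations to the rows and columns of A produces a congruent diagonal matrix with entries 5, 1/5, 0.
So there are 2 positive, 1 zero pivots.
Hence Q is positive semidefinite.

positive semidefinite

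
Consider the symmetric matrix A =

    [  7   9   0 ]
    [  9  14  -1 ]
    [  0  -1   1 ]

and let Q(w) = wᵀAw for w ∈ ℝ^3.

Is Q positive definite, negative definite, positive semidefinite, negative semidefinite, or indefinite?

Row-reducing A symmetrically gives the diagonal entries 7, 17/7, 10/17.
Counting signs: 3 positive.
Hence Q is positive definite.

positive definite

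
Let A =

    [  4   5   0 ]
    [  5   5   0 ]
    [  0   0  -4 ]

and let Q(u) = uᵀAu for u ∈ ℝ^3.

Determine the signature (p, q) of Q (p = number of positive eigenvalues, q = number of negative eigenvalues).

(1, 2)

Row-reducing A symmetrically gives the diagonal entries 4, -5/4, -4.
Counting signs: 1 positive, 2 negative.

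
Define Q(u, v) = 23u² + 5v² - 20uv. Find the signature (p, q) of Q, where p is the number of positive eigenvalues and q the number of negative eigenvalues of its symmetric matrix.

Write A = [[23, -10], [-10, 5]].
An LDLᵀ factorisation of A has diagonal entries 23, 15/23.
That gives 2 positive pivots.

(2, 0)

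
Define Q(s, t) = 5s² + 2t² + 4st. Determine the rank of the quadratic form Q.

The associated matrix is A = [[5, 2], [2, 2]].
Symmetric row and column elimination reduces A to a congruent diagonal form with pivots 5, 6/5.
So there are 2 positive pivots.
The rank is the number of nonzero pivots: 2.

2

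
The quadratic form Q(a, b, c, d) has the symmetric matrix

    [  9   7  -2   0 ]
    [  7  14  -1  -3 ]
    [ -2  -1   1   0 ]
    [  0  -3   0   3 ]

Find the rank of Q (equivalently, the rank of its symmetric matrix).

4

Symmetric row and column elimination reduces A to a congruent diagonal form with pivots 9, 77/9, 40/77, 15/8.
That gives 4 positive pivots.
The rank is the number of nonzero pivots: 4.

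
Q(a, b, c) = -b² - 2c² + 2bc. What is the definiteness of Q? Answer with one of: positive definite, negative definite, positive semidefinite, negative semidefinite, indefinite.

Write A = [[0, 0, 0], [0, -1, 1], [0, 1, -2]].
Row-reducing A symmetrically gives the diagonal entries 0, -1, -1.
That gives 2 negative, 1 zero pivots.
Hence Q is negative semidefinite.

negative semidefinite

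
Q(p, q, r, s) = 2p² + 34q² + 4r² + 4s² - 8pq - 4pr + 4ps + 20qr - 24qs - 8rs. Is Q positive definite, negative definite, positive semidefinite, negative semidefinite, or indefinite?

indefinite

The associated matrix is A = [[2, -4, -2, 2], [-4, 34, 10, -12], [-2, 10, 4, -4], [2, -12, -4, 4]].
Row-reducing A symmetrically gives the diagonal entries 2, 26, 8/13, -1/2.
That gives 3 positive, 1 negative pivots.
Hence Q is indefinite.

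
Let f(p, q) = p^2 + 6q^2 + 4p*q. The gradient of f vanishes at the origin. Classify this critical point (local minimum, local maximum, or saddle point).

The Hessian at the origin is H = [[2, 4], [4, 12]].
det H = 2·12 − (4)² = 8 > 0 and H[1,1] = 2 > 0, so H is positive definite.
Therefore the origin is a local minimum.

local minimum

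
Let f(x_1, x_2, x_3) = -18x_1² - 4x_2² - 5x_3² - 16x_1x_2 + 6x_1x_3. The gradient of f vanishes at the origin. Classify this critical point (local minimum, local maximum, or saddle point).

local maximum

The Hessian at the origin is H = [[-36, -16, 6], [-16, -8, 0], [6, 0, -10]].
Applying the same elementary operations to the rows and columns of H produces a congruent diagonal matrix with entries -36, -8/9, -1.
Counting signs: 3 negative.
H is negative definite, so the origin is a strict local maximum.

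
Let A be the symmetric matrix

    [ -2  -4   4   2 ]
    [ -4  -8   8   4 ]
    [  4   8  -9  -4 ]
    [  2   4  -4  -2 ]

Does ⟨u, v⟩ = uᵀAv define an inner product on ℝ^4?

no

Symmetric row and column elimination reduces A to a congruent diagonal form with pivots -2, 0, -1, 0.
So there are 2 negative, 2 zero pivots.
Hence Q is negative semidefinite.
⟨·,·⟩ is an inner product exactly when A is positive definite.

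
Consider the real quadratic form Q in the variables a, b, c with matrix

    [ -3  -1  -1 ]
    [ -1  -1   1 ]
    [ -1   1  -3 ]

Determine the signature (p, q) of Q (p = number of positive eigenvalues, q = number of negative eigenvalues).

(0, 2)

Congruent diagonalization of A (simultaneous row and column reduction) yields pivots -3, -2/3, 0.
Counting signs: 2 negative, 1 zero.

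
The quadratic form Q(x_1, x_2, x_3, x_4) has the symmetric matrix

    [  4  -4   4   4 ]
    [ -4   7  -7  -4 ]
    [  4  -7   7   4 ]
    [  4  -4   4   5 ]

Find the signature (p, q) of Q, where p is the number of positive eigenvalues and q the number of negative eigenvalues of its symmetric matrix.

(3, 0)

Row-reducing A symmetrically gives the diagonal entries 4, 3, 0, 1.
That gives 3 positive, 1 zero pivots.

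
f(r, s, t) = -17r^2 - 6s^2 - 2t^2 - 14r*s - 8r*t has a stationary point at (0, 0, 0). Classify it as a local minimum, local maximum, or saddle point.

local maximum

The Hessian at the origin is H = [[-34, -14, -8], [-14, -12, 0], [-8, 0, -4]].
An LDLᵀ factorisation of H has diagonal entries -34, -106/17, -20/53.
Counting signs: 3 negative.
H is negative definite, so the origin is a strict local maximum.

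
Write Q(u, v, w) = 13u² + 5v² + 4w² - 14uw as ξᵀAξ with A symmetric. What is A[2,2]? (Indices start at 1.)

The coefficient of v² in Q is 5, and that is exactly A[2,2].

5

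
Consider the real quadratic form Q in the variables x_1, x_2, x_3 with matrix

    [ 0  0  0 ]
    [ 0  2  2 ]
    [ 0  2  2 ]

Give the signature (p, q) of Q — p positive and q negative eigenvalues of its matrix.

(1, 0)

Applying the same elementary operations to the rows and columns of A produces a congruent diagonal matrix with entries 0, 2, 0.
So there are 1 positive, 2 zero pivots.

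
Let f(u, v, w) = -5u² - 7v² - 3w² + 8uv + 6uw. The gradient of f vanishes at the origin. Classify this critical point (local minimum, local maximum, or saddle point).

saddle point

The Hessian at the origin is H = [[-10, 8, 6], [8, -14, 0], [6, 0, -6]].
Row-reducing H symmetrically gives the diagonal entries -10, -38/5, 12/19.
So there are 1 positive, 2 negative pivots.
H is indefinite, so the origin is a saddle point.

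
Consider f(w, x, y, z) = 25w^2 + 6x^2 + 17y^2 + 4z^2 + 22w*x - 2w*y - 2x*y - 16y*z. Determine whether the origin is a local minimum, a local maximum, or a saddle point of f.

local minimum

The Hessian at the origin is H = [[50, 22, -2, 0], [22, 12, -2, 0], [-2, -2, 34, -16], [0, 0, -16, 8]].
Symmetric row and column elimination reduces H to a congruent diagonal form with pivots 50, 58/25, 968/29, 40/121.
So there are 4 positive pivots.
H is positive definite, so the origin is a strict local minimum.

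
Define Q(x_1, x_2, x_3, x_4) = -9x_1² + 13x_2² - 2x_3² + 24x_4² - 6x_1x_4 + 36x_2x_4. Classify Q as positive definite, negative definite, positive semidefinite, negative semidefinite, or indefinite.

indefinite

The symmetric matrix is A = [[-9, 0, 0, -3], [0, 13, 0, 18], [0, 0, -2, 0], [-3, 18, 0, 24]].
Congruent diagonalization of A (simultaneous row and column reduction) yields pivots -9, 13, -2, 1/13.
That gives 2 positive, 2 negative pivots.
Hence Q is indefinite.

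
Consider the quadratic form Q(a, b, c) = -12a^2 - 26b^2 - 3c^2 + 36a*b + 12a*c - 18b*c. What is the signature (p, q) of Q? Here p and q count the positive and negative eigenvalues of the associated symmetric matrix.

Write A = [[-12, 18, 6], [18, -26, -9], [6, -9, -3]].
Applying the same elementary operations to the rows and columns of A produces a congruent diagonal matrix with entries -12, 1, 0.
Counting signs: 1 positive, 1 negative, 1 zero.

(1, 1)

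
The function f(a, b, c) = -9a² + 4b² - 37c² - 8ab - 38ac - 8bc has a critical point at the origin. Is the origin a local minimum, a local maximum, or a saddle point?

saddle point

The Hessian at the origin is H = [[-18, -8, -38], [-8, 8, -8], [-38, -8, -74]].
Applying the same elementary operations to the rows and columns of H produces a congruent diagonal matrix with entries -18, 104/9, -8/13.
So there are 1 positive, 2 negative pivots.
H is indefinite, so the origin is a saddle point.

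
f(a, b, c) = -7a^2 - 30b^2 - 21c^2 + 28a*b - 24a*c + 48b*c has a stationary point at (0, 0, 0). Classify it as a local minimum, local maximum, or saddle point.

local maximum

The Hessian at the origin is H = [[-14, 28, -24], [28, -60, 48], [-24, 48, -42]].
Row-reducing H symmetrically gives the diagonal entries -14, -4, -6/7.
That gives 3 negative pivots.
H is negative definite, so the origin is a strict local maximum.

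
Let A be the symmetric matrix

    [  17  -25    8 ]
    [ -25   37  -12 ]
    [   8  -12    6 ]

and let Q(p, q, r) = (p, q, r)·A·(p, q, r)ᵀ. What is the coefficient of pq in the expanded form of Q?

The coefficient of pq is A[1,2] + A[2,1] = 2·(-25) = -50.

-50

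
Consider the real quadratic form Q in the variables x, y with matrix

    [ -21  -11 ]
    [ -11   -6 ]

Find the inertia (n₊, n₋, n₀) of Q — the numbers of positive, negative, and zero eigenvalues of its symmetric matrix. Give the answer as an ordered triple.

(0, 2, 0)

Applying the same elementary operations to the rows and columns of A produces a congruent diagonal matrix with entries -21, -5/21.
That gives 2 negative pivots.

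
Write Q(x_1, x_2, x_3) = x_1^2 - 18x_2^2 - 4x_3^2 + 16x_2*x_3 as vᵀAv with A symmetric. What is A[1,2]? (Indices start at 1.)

0

The coefficient of x_1·x_2 in Q is 0. For a symmetric A this equals A[1,2] + A[2,1] = 2·A[1,2].
So A[1,2] = 0/2 = 0.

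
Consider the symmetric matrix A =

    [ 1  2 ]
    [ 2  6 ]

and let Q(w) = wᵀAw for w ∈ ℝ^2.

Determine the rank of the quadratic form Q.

Symmetric row and column elimination reduces A to a congruent diagonal form with pivots 1, 2.
So there are 2 positive pivots.
The rank is the number of nonzero pivots: 2.

2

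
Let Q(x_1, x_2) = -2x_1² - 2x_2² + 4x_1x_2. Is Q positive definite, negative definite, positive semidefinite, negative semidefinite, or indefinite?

negative semidefinite

The associated matrix is A = [[-2, 2], [2, -2]].
Congruent diagonalization of A (simultaneous row and column reduction) yields pivots -2, 0.
That gives 1 negative, 1 zero pivots.
Hence Q is negative semidefinite.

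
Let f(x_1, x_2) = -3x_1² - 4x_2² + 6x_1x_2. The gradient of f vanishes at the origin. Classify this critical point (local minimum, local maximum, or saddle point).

local maximum

The Hessian at the origin is H = [[-6, 6], [6, -8]].
det H = -6·-8 − (6)² = 12 > 0 and H[1,1] = -6 < 0, so H is negative definite.
Therefore the origin is a local maximum.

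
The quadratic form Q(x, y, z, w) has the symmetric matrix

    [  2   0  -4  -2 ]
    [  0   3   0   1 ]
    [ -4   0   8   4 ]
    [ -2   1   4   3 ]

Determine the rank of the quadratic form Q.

3

Row-reducing A symmetrically gives the diagonal entries 2, 3, 0, 2/3.
So there are 3 positive, 1 zero pivots.
The rank is the number of nonzero pivots: 3.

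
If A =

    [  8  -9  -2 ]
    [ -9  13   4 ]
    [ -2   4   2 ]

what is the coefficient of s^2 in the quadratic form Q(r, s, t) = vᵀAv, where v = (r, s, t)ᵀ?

13

The coefficient of s^2 is the diagonal entry A[2,2] = 13.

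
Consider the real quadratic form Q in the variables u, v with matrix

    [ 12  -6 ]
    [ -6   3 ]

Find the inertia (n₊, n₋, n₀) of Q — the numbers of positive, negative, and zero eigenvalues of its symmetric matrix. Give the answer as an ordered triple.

(1, 0, 1)

Row-reducing A symmetrically gives the diagonal entries 12, 0.
Counting signs: 1 positive, 1 zero.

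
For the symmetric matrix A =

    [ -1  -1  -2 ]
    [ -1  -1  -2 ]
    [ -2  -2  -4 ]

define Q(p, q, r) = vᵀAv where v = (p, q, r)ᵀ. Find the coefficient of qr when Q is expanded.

The coefficient of qr is A[2,3] + A[3,2] = 2·(-2) = -4.

-4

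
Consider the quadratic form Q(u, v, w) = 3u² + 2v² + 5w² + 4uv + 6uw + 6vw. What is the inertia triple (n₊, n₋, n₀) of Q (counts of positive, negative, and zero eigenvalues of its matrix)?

(3, 0, 0)

The associated matrix is A = [[3, 2, 3], [2, 2, 3], [3, 3, 5]].
Congruent diagonalization of A (simultaneous row and column reduction) yields pivots 3, 2/3, 1/2.
That gives 3 positive pivots.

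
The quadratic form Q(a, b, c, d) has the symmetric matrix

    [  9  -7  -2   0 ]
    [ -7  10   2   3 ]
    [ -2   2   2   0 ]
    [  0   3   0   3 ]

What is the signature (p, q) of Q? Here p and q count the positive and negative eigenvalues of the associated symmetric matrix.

Row-reducing A symmetrically gives the diagonal entries 9, 41/9, 62/41, 30/31.
Counting signs: 4 positive.

(4, 0)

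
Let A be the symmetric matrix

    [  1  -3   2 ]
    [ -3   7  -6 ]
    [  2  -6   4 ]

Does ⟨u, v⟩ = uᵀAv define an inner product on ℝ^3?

Row-reducing A symmetrically gives the diagonal entries 1, -2, 0.
That gives 1 positive, 1 negative, 1 zero pivots.
Hence Q is indefinite.
⟨·,·⟩ is an inner product exactly when A is positive definite.

no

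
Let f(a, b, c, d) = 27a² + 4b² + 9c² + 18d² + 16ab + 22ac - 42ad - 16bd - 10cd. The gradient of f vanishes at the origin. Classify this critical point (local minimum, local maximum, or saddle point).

The Hessian at the origin is H = [[54, 16, 22, -42], [16, 8, 0, -16], [22, 0, 18, -10], [-42, -16, -10, 36]].
An LDLᵀ factorisation of H has diagonal entries 54, 88/27, -4, -6/11.
So there are 2 positive, 2 negative pivots.
H is indefinite, so the origin is a saddle point.

saddle point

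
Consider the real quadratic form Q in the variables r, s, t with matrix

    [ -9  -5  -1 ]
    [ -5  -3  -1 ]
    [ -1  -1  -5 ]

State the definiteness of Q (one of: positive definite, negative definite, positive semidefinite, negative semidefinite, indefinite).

negative definite

Leading principal minors: Δ_1 = -9, Δ_2 = 2, Δ_3 = -8.
The signs alternate starting with Δ_1 < 0, so by Sylvester's criterion Q is negative definite.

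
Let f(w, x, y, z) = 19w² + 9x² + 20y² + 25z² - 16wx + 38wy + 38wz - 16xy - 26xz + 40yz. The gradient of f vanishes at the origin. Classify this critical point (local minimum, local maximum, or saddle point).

local minimum

The Hessian at the origin is H = [[38, -16, 38, 38], [-16, 18, -16, -26], [38, -16, 40, 40], [38, -26, 40, 50]].
Applying the same elementary operations to the rows and columns of H produces a congruent diagonal matrix with entries 38, 214/19, 2, 120/107.
So there are 4 positive pivots.
H is positive definite, so the origin is a strict local minimum.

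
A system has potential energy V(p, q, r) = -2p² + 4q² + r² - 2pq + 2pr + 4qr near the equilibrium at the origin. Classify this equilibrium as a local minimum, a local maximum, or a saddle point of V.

The Hessian at the origin is H = [[-4, -2, 2], [-2, 8, 4], [2, 4, 2]].
Congruent diagonalization of H (simultaneous row and column reduction) yields pivots -4, 9, 2.
So there are 2 positive, 1 negative pivots.
H is indefinite, so the origin is a saddle point.

saddle point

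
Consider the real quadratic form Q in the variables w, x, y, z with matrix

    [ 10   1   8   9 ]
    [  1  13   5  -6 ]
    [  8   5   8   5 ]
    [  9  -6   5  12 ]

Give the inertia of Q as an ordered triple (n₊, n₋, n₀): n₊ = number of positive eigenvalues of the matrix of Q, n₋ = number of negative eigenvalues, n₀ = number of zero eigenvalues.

Congruent diagonalization of A (simultaneous row and column reduction) yields pivots 10, 129/10, 10/43, 1/5.
Counting signs: 4 positive.

(4, 0, 0)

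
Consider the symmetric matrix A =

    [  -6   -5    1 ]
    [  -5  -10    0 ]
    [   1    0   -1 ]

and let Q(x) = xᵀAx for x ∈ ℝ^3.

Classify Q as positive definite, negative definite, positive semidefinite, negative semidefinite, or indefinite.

An LDLᵀ factorisation of A has diagonal entries -6, -35/6, -5/7.
So there are 3 negative pivots.
Hence Q is negative definite.

negative definite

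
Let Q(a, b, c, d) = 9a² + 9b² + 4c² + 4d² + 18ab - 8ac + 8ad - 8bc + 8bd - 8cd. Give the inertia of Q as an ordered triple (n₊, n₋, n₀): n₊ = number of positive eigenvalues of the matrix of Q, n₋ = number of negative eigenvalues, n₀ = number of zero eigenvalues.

(2, 0, 2)

The symmetric matrix is A = [[9, 9, -4, 4], [9, 9, -4, 4], [-4, -4, 4, -4], [4, 4, -4, 4]].
Applying the same elementary operations to the rows and columns of A produces a congruent diagonal matrix with entries 9, 0, 20/9, 0.
Counting signs: 2 positive, 2 zero.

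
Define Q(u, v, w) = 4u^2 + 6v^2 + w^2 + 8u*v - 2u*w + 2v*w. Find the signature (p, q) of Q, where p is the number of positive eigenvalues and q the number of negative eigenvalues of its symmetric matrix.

The associated matrix is A = [[4, 4, -1], [4, 6, 1], [-1, 1, 1]].
Applying the same elementary operations to the rows and columns of A produces a congruent diagonal matrix with entries 4, 2, -5/4.
So there are 2 positive, 1 negative pivots.

(2, 1)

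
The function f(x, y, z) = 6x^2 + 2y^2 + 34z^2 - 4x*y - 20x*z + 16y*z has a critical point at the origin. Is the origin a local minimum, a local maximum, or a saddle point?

local minimum

The Hessian at the origin is H = [[12, -4, -20], [-4, 4, 16], [-20, 16, 68]].
An LDLᵀ factorisation of H has diagonal entries 12, 8/3, 2.
So there are 3 positive pivots.
H is positive definite, so the origin is a strict local minimum.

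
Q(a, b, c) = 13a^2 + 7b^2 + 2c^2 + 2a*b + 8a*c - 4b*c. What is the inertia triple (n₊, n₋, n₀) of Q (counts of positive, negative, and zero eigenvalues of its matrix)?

(2, 0, 1)

Write A = [[13, 1, 4], [1, 7, -2], [4, -2, 2]].
Row-reducing A symmetrically gives the diagonal entries 13, 90/13, 0.
Counting signs: 2 positive, 1 zero.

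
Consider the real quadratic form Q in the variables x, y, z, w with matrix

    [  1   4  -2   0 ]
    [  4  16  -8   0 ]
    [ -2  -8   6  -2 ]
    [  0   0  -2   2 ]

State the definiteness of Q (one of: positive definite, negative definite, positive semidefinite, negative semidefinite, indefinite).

positive semidefinite

Applying the same elementary operations to the rows and columns of A produces a congruent diagonal matrix with entries 1, 0, 2, 0.
So there are 2 positive, 2 zero pivots.
Hence Q is positive semidefinite.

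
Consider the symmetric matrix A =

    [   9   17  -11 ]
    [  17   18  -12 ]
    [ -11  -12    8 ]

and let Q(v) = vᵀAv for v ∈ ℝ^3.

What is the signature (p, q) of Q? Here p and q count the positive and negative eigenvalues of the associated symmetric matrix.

Symmetric row and column elimination reduces A to a congruent diagonal form with pivots 9, -127/9, 2/127.
That gives 2 positive, 1 negative pivots.

(2, 1)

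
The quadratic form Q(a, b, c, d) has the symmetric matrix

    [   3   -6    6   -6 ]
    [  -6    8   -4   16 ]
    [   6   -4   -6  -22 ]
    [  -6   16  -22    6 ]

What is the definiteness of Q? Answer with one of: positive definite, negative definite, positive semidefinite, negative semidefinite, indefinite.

indefinite

Congruent diagonalization of A (simultaneous row and column reduction) yields pivots 3, -4, -2, 0.
So there are 1 positive, 2 negative, 1 zero pivots.
Hence Q is indefinite.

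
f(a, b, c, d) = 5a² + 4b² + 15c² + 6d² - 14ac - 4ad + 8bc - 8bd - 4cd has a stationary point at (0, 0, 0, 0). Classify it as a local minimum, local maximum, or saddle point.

The Hessian at the origin is H = [[10, 0, -14, -4], [0, 8, 8, -8], [-14, 8, 30, -4], [-4, -8, -4, 12]].
Row-reducing H symmetrically gives the diagonal entries 10, 8, 12/5, 4/3.
So there are 4 positive pivots.
H is positive definite, so the origin is a strict local minimum.

local minimum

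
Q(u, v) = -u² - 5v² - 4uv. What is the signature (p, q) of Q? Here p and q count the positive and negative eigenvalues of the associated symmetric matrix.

Write A = [[-1, -2], [-2, -5]].
Row-reducing A symmetrically gives the diagonal entries -1, -1.
So there are 2 negative pivots.

(0, 2)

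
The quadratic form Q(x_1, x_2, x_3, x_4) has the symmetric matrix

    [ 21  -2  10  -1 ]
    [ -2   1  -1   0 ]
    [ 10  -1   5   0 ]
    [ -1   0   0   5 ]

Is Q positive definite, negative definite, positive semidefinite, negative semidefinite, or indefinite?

positive definite

Leading principal minors: Δ_1 = 21, Δ_2 = 17, Δ_3 = 4, Δ_4 = 16.
All leading principal minors are positive, so by Sylvester's criterion Q is positive definite.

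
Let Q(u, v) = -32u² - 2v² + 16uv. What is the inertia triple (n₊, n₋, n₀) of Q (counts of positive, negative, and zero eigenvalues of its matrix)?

The symmetric matrix is A = [[-32, 8], [8, -2]].
Row-reducing A symmetrically gives the diagonal entries -32, 0.
That gives 1 negative, 1 zero pivots.

(0, 1, 1)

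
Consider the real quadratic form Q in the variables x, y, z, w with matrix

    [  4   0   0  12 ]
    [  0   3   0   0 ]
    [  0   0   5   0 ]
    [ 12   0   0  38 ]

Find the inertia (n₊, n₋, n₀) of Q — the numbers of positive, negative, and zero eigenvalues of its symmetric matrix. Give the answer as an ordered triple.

(4, 0, 0)

Congruent diagonalization of A (simultaneous row and column reduction) yields pivots 4, 3, 5, 2.
So there are 4 positive pivots.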